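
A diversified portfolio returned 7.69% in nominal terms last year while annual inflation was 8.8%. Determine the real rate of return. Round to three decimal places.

-1.020%

Real return via the Fisher equation: (1 + 7.69%)/(1 + 8.8%) − 1 = 1.0769/1.088 − 1 ≈ -0.01020.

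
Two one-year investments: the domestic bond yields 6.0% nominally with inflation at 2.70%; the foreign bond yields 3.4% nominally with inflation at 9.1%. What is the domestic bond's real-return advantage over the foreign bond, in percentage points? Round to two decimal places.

8.44

The domestic bond real return: 1.060/1.0270 − 1 = 3.213%.
The foreign bond real return: 1.034/1.091 − 1 = -5.225%.
Difference: 3.213 − (-5.225) = 8.438 pp.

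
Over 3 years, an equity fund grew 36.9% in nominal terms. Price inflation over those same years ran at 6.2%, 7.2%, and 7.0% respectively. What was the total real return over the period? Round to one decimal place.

12.4%

Cumulative inflation factor: 1.062 × 1.072 × 1.070 ≈ 1.21816.
Nominal growth factor: 1.36900. Real growth factor = 1.36900 / 1.21816 ≈ 1.12383.
Total real return ≈ 12.3829%.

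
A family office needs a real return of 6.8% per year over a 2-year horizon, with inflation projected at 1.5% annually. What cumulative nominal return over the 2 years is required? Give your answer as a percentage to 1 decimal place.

Required annual nominal rate: (1+6.8%)(1+1.5%) − 1 = 8.402%.
Cumulative over 2 years: (1 + 0.08402)^2 − 1 ≈ 0.17510.

17.5%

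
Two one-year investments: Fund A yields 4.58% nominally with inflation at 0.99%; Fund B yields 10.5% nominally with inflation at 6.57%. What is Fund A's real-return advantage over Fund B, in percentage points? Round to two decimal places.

-0.13

Fund A real return: 1.0458/1.0099 − 1 = 3.555%.
Fund B real return: 1.105/1.0657 − 1 = 3.688%.
Difference: 3.555 − 3.688 = -0.133 pp.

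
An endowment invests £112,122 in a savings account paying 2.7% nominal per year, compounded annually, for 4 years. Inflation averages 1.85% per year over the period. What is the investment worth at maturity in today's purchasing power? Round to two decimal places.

Nominal value at maturity: £112,122 × (1 + 2.7%)^4 ≈ £124,730.48.
Price-level factor over 4 years: (1 + 1.85%)^4 ≈ 1.0760789436.
Dividing the nominal maturity value by the price-level factor gives the value in today's money.

£115,912.02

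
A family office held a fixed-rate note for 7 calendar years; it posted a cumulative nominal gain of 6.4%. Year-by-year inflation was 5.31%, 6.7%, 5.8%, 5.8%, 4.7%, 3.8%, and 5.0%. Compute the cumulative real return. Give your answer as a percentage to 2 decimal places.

Cumulative inflation factor: 1.0531 × 1.067 × 1.058 × 1.058 × 1.047 × 1.038 × 1.050 ≈ 1.43529.
Nominal growth factor: 1.06400. Real growth factor = 1.06400 / 1.43529 ≈ 0.74132.
Total real return ≈ -25.8685%.

-25.87%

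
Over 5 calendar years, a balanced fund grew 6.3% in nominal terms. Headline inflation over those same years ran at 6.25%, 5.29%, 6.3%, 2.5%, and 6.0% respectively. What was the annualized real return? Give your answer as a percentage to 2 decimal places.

-3.83%

Cumulative inflation factor: 1.0625 × 1.0529 × 1.063 × 1.025 × 1.060 ≈ 1.29205.
Nominal growth factor: 1.06300. Real growth factor = 1.06300 / 1.29205 ≈ 0.82272.
Annualized: 0.82272^(1/5) − 1 ≈ -0.03828.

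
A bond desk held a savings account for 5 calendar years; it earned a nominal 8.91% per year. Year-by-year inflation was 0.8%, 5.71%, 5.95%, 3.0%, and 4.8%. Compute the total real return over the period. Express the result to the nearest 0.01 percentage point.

Cumulative inflation factor: 1.008 × 1.0571 × 1.0595 × 1.030 × 1.048 ≈ 1.21864.
Nominal growth factor: 1.53228. Real growth factor = 1.53228 / 1.21864 ≈ 1.25737.
Total real return ≈ 25.7369%.

25.74%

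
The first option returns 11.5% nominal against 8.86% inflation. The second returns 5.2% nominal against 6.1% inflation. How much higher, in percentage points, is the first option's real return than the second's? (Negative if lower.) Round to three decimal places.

3.273

The first option real return: 1.115/1.0886 − 1 = 2.4251%.
The second real return: 1.052/1.061 − 1 = -0.8483%.
Difference: 2.4251 − (-0.8483) = 3.2734 pp.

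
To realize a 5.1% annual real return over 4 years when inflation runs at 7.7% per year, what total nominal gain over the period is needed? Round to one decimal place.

64.2%

Required annual nominal rate: (1+5.1%)(1+7.7%) − 1 = 13.1927%.
Cumulative over 4 years: (1 + 0.131927)^4 − 1 ≈ 0.64162.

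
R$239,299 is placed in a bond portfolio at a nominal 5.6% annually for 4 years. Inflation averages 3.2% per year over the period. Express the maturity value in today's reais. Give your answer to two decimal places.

R$262,348.01

Nominal value at maturity: R$239,299 × (1 + 5.6%)^4 ≈ R$297,575.08.
Price-level factor over 4 years: (1 + 3.2%)^4 ≈ 1.1342761206.
The maturity value deflated by that factor is the answer in today's purchasing power.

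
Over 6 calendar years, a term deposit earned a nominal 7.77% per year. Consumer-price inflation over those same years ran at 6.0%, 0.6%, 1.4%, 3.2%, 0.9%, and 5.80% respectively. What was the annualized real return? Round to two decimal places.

Cumulative inflation factor: 1.060 × 1.006 × 1.014 × 1.032 × 1.009 × 1.0580 ≈ 1.19124.
Nominal growth factor: 1.56671. Real growth factor = 1.56671 / 1.19124 ≈ 1.31519.
Annualized: 1.31519^(1/6) − 1 ≈ 0.04672.

4.67%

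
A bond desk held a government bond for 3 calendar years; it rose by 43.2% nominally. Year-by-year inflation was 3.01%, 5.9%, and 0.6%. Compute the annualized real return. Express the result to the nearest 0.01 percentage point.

9.28%

Cumulative inflation factor: 1.0301 × 1.059 × 1.006 ≈ 1.09742.
Nominal growth factor: 1.43200. Real growth factor = 1.43200 / 1.09742 ≈ 1.30488.
Annualized: 1.30488^(1/3) − 1 ≈ 0.09276.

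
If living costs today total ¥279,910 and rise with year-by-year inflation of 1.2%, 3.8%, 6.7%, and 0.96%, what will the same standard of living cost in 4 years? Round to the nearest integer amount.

¥316,745

Cumulative price-level factor: 1.012 × 1.038 × 1.067 × 1.0096 ≈ 1.1315965829.
The nominal amount required is ¥279,910 scaled up by that factor.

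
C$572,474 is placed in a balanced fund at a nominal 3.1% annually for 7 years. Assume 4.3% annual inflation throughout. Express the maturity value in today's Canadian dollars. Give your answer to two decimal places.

C$527,929.91

Nominal value at maturity: C$572,474 × (1 + 3.1%)^7 ≈ C$708,869.72.
Price-level factor over 7 years: (1 + 4.3%)^7 ≈ 1.3427345347.
The maturity value deflated by that factor is the answer in today's purchasing power.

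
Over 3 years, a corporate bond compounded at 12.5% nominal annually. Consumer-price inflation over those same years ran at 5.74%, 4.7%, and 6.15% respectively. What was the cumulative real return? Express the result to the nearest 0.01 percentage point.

21.16%

Cumulative inflation factor: 1.0574 × 1.047 × 1.0615 ≈ 1.17518.
Nominal growth factor: 1.42383. Real growth factor = 1.42383 / 1.17518 ≈ 1.21158.
Total real return ≈ 21.1579%.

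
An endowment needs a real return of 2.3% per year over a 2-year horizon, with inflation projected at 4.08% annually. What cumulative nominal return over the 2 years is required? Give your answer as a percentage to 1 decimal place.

13.4%

Required annual nominal rate: (1+2.3%)(1+4.08%) − 1 = 6.47384%.
Cumulative over 2 years: (1 + 0.0647384)^2 − 1 ≈ 0.13367.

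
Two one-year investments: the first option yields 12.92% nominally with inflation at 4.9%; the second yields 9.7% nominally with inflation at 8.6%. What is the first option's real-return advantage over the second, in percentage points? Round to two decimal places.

6.63

The first option real return: 1.1292/1.049 − 1 = 7.645%.
The second real return: 1.097/1.086 − 1 = 1.013%.
Difference: 7.645 − 1.013 = 6.632 pp.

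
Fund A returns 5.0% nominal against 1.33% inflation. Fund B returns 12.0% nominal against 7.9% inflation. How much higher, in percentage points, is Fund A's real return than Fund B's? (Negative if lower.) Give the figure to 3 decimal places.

Fund A real return: 1.050/1.0133 − 1 = 3.6218%.
Fund B real return: 1.120/1.079 − 1 = 3.7998%.
Difference: 3.6218 − 3.7998 = -0.1780 pp.

-0.178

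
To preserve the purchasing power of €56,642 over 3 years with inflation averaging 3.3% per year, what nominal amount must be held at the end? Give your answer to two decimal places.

Cumulative price-level factor: (1+3.3%)^3 = 1.102302937.
Multiplying €56,642 by the price-level factor gives the future nominal sum.

€62,436.64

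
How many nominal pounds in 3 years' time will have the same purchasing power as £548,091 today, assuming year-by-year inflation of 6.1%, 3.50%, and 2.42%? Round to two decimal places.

Cumulative price-level factor: 1.061 × 1.0350 × 1.0242 = 1.124709867.
Multiplying £548,091 by the price-level factor gives the future nominal sum.

£616,443.36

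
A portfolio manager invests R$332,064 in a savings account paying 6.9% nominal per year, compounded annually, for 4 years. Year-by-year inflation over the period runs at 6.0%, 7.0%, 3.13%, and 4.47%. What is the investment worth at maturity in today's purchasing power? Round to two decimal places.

R$354,867.61

Nominal value at maturity: R$332,064 × (1 + 6.9%)^4 ≈ R$433,643.28.
Price-level factor over 4 years: 1.060 × 1.070 × 1.0313 × 1.0447 ≈ 1.2219860706.
Dividing the nominal maturity value by the price-level factor gives the value in today's money.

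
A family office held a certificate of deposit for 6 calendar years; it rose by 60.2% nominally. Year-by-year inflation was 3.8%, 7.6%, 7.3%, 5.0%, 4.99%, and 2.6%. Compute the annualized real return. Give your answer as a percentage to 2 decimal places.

Cumulative inflation factor: 1.038 × 1.076 × 1.073 × 1.050 × 1.0499 × 1.026 ≈ 1.35548.
Nominal growth factor: 1.60200. Real growth factor = 1.60200 / 1.35548 ≈ 1.18187.
Annualized: 1.18187^(1/6) − 1 ≈ 0.02824.

2.82%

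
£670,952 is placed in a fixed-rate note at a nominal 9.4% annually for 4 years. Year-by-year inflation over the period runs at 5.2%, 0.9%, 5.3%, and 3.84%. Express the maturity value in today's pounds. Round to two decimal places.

£828,058.05

Nominal value at maturity: £670,952 × (1 + 9.4%)^4 ≈ £961,082.66.
Price-level factor over 4 years: 1.052 × 1.009 × 1.053 × 1.0384 ≈ 1.1606464749.
Dividing the nominal maturity value by the price-level factor gives the value in today's money.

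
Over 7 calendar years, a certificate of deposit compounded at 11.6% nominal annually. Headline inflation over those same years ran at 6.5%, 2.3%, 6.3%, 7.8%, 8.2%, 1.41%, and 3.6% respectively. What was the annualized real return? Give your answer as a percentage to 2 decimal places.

6.16%

Cumulative inflation factor: 1.065 × 1.023 × 1.063 × 1.078 × 1.082 × 1.0141 × 1.036 ≈ 1.41920.
Nominal growth factor: 2.15600. Real growth factor = 2.15600 / 1.41920 ≈ 1.51916.
Annualized: 1.51916^(1/7) − 1 ≈ 0.06156.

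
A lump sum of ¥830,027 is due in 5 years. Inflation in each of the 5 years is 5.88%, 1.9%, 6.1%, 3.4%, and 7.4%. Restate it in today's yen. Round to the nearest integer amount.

¥652,926

Price-level factor over 5 years: 1.0588 × 1.019 × 1.061 × 1.034 × 1.074 ≈ 1.2712422569.
Purchasing power today: ¥830,027 divided by that factor.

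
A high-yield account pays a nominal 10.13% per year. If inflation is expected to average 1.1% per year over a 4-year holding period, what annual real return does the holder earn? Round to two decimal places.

8.93%

With constant rates the annual real return is the same each year: (1+10.13%)/(1+1.1%) − 1 = 0.08932.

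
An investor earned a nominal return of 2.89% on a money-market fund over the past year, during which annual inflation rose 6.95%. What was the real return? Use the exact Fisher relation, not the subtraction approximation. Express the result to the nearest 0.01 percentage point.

Real return via the Fisher equation: (1 + 2.89%)/(1 + 6.95%) − 1 = 1.0289/1.0695 − 1 ≈ -0.03796.

-3.80%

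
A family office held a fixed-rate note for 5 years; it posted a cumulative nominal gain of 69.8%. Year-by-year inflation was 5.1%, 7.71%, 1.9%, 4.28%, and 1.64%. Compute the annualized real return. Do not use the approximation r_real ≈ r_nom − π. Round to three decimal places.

6.789%

Cumulative inflation factor: 1.051 × 1.0771 × 1.019 × 1.0428 × 1.0164 ≈ 1.22264.
Nominal growth factor: 1.69800. Real growth factor = 1.69800 / 1.22264 ≈ 1.38880.
Annualized: 1.38880^(1/5) − 1 ≈ 0.06789.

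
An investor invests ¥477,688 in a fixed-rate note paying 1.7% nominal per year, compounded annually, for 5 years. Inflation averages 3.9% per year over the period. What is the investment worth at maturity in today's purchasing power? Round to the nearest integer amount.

¥429,212

Nominal value at maturity: ¥477,688 × (1 + 1.7%)^5 ≈ ¥519,696.
Price-level factor over 5 years: (1 + 3.9%)^5 ≈ 1.2108148474.
The maturity value deflated by that factor is the answer in today's purchasing power.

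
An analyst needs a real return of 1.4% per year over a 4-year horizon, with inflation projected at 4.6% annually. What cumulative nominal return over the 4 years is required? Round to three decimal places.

26.555%

Required annual nominal rate: (1+1.4%)(1+4.6%) − 1 = 6.0644%.
Cumulative over 4 years: (1 + 0.060644)^4 − 1 ≈ 0.26555.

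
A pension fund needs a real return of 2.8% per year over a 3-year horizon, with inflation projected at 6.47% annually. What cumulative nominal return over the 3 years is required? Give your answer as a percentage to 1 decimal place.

31.1%

Required annual nominal rate: (1+2.8%)(1+6.47%) − 1 = 9.45116%.
Cumulative over 3 years: (1 + 0.0945116)^3 − 1 ≈ 0.31118.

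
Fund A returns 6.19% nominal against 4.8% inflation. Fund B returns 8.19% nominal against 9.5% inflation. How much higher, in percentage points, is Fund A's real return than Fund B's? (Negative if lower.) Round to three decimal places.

Fund A real return: 1.0619/1.048 − 1 = 1.3263%.
Fund B real return: 1.0819/1.095 − 1 = -1.1963%.
Difference: 1.3263 − (-1.1963) = 2.5226 pp.

2.523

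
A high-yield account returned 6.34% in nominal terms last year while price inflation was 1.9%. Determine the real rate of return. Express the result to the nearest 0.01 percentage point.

4.36%

Real return via the Fisher equation: (1 + 6.34%)/(1 + 1.9%) − 1 = 1.0634/1.019 − 1 ≈ 0.04357.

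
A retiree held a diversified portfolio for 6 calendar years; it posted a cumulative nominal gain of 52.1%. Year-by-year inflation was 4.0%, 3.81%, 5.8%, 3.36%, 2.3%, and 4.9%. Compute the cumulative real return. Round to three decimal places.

Cumulative inflation factor: 1.040 × 1.0381 × 1.058 × 1.0336 × 1.023 × 1.049 ≈ 1.26696.
Nominal growth factor: 1.52100. Real growth factor = 1.52100 / 1.26696 ≈ 1.20051.
Total real return ≈ 20.0514%.

20.051%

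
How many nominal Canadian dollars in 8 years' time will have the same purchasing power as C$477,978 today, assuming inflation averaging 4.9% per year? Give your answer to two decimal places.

Cumulative price-level factor: (1+4.9%)^8 ≈ 1.4662360917.
The nominal amount required is C$477,978 scaled up by that factor.

C$700,828.59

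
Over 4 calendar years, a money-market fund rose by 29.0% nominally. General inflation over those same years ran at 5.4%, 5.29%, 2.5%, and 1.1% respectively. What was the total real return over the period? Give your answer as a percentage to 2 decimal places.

12.17%

Cumulative inflation factor: 1.054 × 1.0529 × 1.025 × 1.011 ≈ 1.15001.
Nominal growth factor: 1.29000. Real growth factor = 1.29000 / 1.15001 ≈ 1.12173.
Total real return ≈ 12.1726%.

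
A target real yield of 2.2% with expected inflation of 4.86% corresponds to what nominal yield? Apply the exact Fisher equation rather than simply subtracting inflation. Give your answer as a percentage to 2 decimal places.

7.17%

By the Fisher equation, 1 + r_nom = (1 + 2.2%)(1 + 4.86%) = 1.022 × 1.0486 = 1.0716692.
So r_nom = 7.16692%.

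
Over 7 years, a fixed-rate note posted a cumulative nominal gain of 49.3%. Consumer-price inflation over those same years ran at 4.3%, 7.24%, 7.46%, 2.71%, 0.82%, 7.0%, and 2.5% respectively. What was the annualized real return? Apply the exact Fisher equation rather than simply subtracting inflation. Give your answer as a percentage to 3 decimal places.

Cumulative inflation factor: 1.043 × 1.0724 × 1.0746 × 1.0271 × 1.0082 × 1.070 × 1.025 ≈ 1.36507.
Nominal growth factor: 1.49300. Real growth factor = 1.49300 / 1.36507 ≈ 1.09372.
Annualized: 1.09372^(1/7) − 1 ≈ 0.01288.

1.288%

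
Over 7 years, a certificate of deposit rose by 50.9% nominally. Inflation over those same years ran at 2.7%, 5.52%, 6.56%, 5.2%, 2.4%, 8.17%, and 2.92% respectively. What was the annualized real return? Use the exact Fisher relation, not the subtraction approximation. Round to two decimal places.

Cumulative inflation factor: 1.027 × 1.0552 × 1.0656 × 1.052 × 1.024 × 1.0817 × 1.0292 ≈ 1.38491.
Nominal growth factor: 1.50900. Real growth factor = 1.50900 / 1.38491 ≈ 1.08960.
Annualized: 1.08960^(1/7) − 1 ≈ 0.01233.

1.23%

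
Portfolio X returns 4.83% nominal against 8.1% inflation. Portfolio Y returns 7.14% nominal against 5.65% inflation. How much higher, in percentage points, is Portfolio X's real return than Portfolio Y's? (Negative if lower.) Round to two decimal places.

-4.44

Portfolio X real return: 1.0483/1.081 − 1 = -3.025%.
Portfolio Y real return: 1.0714/1.0565 − 1 = 1.410%.
Difference: -3.025 − 1.410 = -4.435 pp.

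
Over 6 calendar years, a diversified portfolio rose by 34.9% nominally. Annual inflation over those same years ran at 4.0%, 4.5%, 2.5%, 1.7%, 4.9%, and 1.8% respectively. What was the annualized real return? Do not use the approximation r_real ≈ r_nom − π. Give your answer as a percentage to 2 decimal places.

Cumulative inflation factor: 1.040 × 1.045 × 1.025 × 1.017 × 1.049 × 1.018 ≈ 1.20981.
Nominal growth factor: 1.34900. Real growth factor = 1.34900 / 1.20981 ≈ 1.11505.
Annualized: 1.11505^(1/6) − 1 ≈ 0.01832.

1.83%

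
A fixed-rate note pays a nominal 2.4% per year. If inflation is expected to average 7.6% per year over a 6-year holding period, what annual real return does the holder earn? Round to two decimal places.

With constant rates the annual real return is the same each year: (1+2.4%)/(1+7.6%) − 1 = -0.04833.

-4.83%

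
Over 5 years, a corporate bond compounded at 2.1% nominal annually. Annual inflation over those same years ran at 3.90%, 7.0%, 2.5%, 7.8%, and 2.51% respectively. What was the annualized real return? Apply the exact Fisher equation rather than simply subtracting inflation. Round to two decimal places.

-2.50%

Cumulative inflation factor: 1.0390 × 1.070 × 1.025 × 1.078 × 1.0251 ≈ 1.25924.
Nominal growth factor: 1.10950. Real growth factor = 1.10950 / 1.25924 ≈ 0.88109.
Annualized: 0.88109^(1/5) − 1 ≈ -0.02500.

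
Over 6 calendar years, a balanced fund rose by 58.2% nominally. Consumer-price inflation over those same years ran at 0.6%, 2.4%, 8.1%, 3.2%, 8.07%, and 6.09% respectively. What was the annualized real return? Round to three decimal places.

3.095%

Cumulative inflation factor: 1.006 × 1.024 × 1.081 × 1.032 × 1.0807 × 1.0609 ≈ 1.31760.
Nominal growth factor: 1.58200. Real growth factor = 1.58200 / 1.31760 ≈ 1.20067.
Annualized: 1.20067^(1/6) − 1 ≈ 0.03095.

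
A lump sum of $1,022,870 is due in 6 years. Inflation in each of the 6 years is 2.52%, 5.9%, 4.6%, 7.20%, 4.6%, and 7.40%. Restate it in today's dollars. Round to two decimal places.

Price-level factor over 6 years: 1.0252 × 1.059 × 1.046 × 1.0720 × 1.046 × 1.0740 ≈ 1.3676248815.
Purchasing power today: $1,022,870 divided by that factor.

$747,917.07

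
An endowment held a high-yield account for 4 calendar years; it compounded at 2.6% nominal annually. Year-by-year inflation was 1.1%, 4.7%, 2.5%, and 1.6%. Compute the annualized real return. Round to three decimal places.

Cumulative inflation factor: 1.011 × 1.047 × 1.025 × 1.016 ≈ 1.10234.
Nominal growth factor: 1.10813. Real growth factor = 1.10813 / 1.10234 ≈ 1.00525.
Annualized: 1.00525^(1/4) − 1 ≈ 0.00131.

0.131%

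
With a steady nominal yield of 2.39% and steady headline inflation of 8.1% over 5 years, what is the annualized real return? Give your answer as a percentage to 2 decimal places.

-5.28%

With constant rates the annual real return is the same each year: (1+2.39%)/(1+8.1%) − 1 = -0.05282.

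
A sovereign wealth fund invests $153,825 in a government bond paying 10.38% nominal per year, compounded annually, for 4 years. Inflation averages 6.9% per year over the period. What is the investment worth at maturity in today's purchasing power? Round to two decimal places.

$174,854.84

Nominal value at maturity: $153,825 × (1 + 10.38%)^4 ≈ $228,343.41.
Price-level factor over 4 years: (1 + 6.9%)^4 ≈ 1.3059027031.
Dividing the nominal maturity value by the price-level factor gives the value in today's money.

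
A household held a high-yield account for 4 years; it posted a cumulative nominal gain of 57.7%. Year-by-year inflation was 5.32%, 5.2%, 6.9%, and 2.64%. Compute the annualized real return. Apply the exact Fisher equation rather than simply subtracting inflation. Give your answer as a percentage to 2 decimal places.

6.72%

Cumulative inflation factor: 1.0532 × 1.052 × 1.069 × 1.0264 ≈ 1.21568.
Nominal growth factor: 1.57700. Real growth factor = 1.57700 / 1.21568 ≈ 1.29721.
Annualized: 1.29721^(1/4) − 1 ≈ 0.06722.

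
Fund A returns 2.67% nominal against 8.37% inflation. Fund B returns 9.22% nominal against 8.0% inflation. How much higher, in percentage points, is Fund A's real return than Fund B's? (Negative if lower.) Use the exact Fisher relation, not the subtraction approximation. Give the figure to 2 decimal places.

-6.39

Fund A real return: 1.0267/1.0837 − 1 = -5.260%.
Fund B real return: 1.0922/1.080 − 1 = 1.130%.
Difference: -5.260 − 1.130 = -6.390 pp.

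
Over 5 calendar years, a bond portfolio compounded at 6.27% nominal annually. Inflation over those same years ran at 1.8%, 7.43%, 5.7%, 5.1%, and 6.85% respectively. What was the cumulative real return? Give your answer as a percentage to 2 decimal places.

4.41%

Cumulative inflation factor: 1.018 × 1.0743 × 1.057 × 1.051 × 1.0685 ≈ 1.29815.
Nominal growth factor: 1.35536. Real growth factor = 1.35536 / 1.29815 ≈ 1.04407.
Total real return ≈ 4.4066%.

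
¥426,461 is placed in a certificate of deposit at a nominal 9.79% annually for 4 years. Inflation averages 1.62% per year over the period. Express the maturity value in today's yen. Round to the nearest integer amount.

Nominal value at maturity: ¥426,461 × (1 + 9.79%)^4 ≈ ¥619,627.
Price-level factor over 4 years: (1 + 1.62%)^4 ≈ 1.0663917150.
The maturity value deflated by that factor is the answer in today's purchasing power.

¥581,050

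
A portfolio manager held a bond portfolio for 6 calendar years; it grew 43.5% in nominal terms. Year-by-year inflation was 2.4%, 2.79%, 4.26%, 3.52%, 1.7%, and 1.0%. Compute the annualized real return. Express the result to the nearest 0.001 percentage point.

3.507%

Cumulative inflation factor: 1.024 × 1.0279 × 1.0426 × 1.0352 × 1.017 × 1.010 ≈ 1.16690.
Nominal growth factor: 1.43500. Real growth factor = 1.43500 / 1.16690 ≈ 1.22975.
Annualized: 1.22975^(1/6) − 1 ≈ 0.03507.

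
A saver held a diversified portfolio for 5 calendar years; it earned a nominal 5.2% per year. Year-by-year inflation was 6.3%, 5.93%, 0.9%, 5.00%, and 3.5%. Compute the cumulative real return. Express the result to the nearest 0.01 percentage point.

4.35%

Cumulative inflation factor: 1.063 × 1.0593 × 1.009 × 1.0500 × 1.035 ≈ 1.23473.
Nominal growth factor: 1.28848. Real growth factor = 1.28848 / 1.23473 ≈ 1.04353.
Total real return ≈ 4.3532%.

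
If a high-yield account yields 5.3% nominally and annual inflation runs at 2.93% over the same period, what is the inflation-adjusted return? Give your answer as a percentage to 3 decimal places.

2.303%

Real return via the Fisher equation: (1 + 5.3%)/(1 + 2.93%) − 1 = 1.053/1.0293 − 1 ≈ 0.02303.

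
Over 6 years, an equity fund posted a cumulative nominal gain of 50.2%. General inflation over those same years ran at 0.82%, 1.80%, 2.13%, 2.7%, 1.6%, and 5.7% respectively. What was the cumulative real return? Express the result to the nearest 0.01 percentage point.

Cumulative inflation factor: 1.0082 × 1.0180 × 1.0213 × 1.027 × 1.016 × 1.057 ≈ 1.15608.
Nominal growth factor: 1.50200. Real growth factor = 1.50200 / 1.15608 ≈ 1.29922.
Total real return ≈ 29.9221%.

29.92%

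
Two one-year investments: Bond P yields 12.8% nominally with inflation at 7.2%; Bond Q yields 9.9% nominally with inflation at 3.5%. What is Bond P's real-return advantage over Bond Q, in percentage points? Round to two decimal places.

Bond P real return: 1.128/1.072 − 1 = 5.224%.
Bond Q real return: 1.099/1.035 − 1 = 6.184%.
Difference: 5.224 − 6.184 = -0.960 pp.

-0.96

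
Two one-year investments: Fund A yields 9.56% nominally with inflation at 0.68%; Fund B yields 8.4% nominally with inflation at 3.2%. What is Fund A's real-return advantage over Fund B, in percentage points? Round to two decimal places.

3.78

Fund A real return: 1.0956/1.0068 − 1 = 8.820%.
Fund B real return: 1.084/1.032 − 1 = 5.039%.
Difference: 8.820 − 5.039 = 3.781 pp.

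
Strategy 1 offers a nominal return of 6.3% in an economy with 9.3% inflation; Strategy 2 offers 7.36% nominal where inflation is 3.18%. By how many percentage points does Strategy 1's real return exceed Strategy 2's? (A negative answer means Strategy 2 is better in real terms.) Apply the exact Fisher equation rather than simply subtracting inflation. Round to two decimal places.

-6.80

Strategy 1 real return: 1.063/1.093 − 1 = -2.745%.
Strategy 2 real return: 1.0736/1.0318 − 1 = 4.051%.
Difference: -2.745 − 4.051 = -6.796 pp.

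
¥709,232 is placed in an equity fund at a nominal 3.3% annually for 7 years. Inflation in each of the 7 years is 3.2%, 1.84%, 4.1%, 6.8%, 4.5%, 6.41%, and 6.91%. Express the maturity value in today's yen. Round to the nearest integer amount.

Nominal value at maturity: ¥709,232 × (1 + 3.3%)^7 ≈ ¥890,206.
Price-level factor over 7 years: 1.032 × 1.0184 × 1.041 × 1.068 × 1.045 × 1.0641 × 1.0691 ≈ 1.3891115851.
The maturity value deflated by that factor is the answer in today's purchasing power.

¥640,846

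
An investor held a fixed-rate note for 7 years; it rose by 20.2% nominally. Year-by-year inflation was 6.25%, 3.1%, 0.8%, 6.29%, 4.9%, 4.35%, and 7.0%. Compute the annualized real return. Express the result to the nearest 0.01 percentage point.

Cumulative inflation factor: 1.0625 × 1.031 × 1.008 × 1.0629 × 1.049 × 1.0435 × 1.070 ≈ 1.37465.
Nominal growth factor: 1.20200. Real growth factor = 1.20200 / 1.37465 ≈ 0.87440.
Annualized: 0.87440^(1/7) − 1 ≈ -0.01899.

-1.90%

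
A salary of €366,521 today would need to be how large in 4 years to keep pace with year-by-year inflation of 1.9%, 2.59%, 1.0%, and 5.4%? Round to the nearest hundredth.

Cumulative price-level factor: 1.019 × 1.0259 × 1.010 × 1.054 ≈ 1.1128617061.
The nominal amount required is €366,521 scaled up by that factor.

€407,887.19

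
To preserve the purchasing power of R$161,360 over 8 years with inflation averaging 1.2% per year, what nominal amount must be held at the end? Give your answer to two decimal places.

R$177,517.01

Cumulative price-level factor: (1+1.2%)^8 ≈ 1.1001302335.
The nominal amount required is R$161,360 scaled up by that factor.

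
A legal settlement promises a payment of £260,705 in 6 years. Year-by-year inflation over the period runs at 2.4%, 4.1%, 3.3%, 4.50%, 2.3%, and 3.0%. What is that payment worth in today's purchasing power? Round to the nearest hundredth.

Price-level factor over 6 years: 1.024 × 1.041 × 1.033 × 1.0450 × 1.023 × 1.030 ≈ 1.2124955588.
Purchasing power today: £260,705 divided by that factor.

£215,015.22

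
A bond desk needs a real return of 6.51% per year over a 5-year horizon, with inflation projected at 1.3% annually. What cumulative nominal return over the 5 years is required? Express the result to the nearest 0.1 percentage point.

Required annual nominal rate: (1+6.51%)(1+1.3%) − 1 = 7.89463%.
Cumulative over 5 years: (1 + 0.0789463)^5 − 1 ≈ 0.46217.

46.2%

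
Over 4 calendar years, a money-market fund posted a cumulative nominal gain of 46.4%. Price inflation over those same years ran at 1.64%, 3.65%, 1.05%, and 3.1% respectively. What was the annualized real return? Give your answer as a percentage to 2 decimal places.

Cumulative inflation factor: 1.0164 × 1.0365 × 1.0105 × 1.031 ≈ 1.09756.
Nominal growth factor: 1.46400. Real growth factor = 1.46400 / 1.09756 ≈ 1.33387.
Annualized: 1.33387^(1/4) − 1 ≈ 0.07468.

7.47%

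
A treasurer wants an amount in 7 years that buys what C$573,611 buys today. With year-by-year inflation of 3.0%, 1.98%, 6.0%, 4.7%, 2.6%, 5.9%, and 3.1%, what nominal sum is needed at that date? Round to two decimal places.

C$749,073.16

Cumulative price-level factor: 1.030 × 1.0198 × 1.060 × 1.047 × 1.026 × 1.059 × 1.031 ≈ 1.3058905088.
The nominal amount required is C$573,611 scaled up by that factor.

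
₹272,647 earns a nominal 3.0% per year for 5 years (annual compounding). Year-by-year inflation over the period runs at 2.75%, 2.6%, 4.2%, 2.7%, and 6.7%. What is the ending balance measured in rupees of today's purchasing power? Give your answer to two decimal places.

Nominal value at maturity: ₹272,647 × (1 + 3.0%)^5 ≈ ₹316,072.60.
Price-level factor over 5 years: 1.0275 × 1.026 × 1.042 × 1.027 × 1.067 ≈ 1.2037374529.
The maturity value deflated by that factor is the answer in today's purchasing power.

₹262,576.03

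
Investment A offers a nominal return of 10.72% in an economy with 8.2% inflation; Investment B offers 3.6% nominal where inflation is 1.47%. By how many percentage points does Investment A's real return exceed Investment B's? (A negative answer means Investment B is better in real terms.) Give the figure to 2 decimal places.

Investment A real return: 1.1072/1.082 − 1 = 2.329%.
Investment B real return: 1.036/1.0147 − 1 = 2.099%.
Difference: 2.329 − 2.099 = 0.230 pp.

0.23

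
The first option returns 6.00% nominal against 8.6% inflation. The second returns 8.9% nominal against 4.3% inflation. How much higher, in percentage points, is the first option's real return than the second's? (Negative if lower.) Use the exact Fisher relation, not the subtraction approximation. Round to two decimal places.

-6.80

The first option real return: 1.0600/1.086 − 1 = -2.394%.
The second real return: 1.089/1.043 − 1 = 4.410%.
Difference: -2.394 − 4.410 = -6.804 pp.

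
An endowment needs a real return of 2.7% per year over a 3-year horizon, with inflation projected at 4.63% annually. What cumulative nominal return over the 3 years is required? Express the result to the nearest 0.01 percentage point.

Required annual nominal rate: (1+2.7%)(1+4.63%) − 1 = 7.45501%.
Cumulative over 3 years: (1 + 0.0745501)^3 − 1 ≈ 0.24074.

24.07%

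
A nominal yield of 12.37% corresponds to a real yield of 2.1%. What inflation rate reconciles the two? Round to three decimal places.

From (1+r_nom) = (1+r_real)(1+π), we get 1+π = (1 + 12.37%)/(1 + 2.1%) = 1.1237/1.021 ≈ 1.10059.
So π ≈ 10.0588%.

10.059%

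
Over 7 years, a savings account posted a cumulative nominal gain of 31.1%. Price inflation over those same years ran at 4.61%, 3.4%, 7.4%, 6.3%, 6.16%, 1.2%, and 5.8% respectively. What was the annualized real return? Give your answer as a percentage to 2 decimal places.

Cumulative inflation factor: 1.0461 × 1.034 × 1.074 × 1.063 × 1.0616 × 1.012 × 1.058 ≈ 1.40365.
Nominal growth factor: 1.31100. Real growth factor = 1.31100 / 1.40365 ≈ 0.93399.
Annualized: 0.93399^(1/7) − 1 ≈ -0.00971.

-0.97%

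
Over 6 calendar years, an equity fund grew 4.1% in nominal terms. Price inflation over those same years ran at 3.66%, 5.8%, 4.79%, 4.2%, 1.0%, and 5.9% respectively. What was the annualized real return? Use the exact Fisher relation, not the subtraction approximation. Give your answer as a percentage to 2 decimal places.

-3.40%

Cumulative inflation factor: 1.0366 × 1.058 × 1.0479 × 1.042 × 1.010 × 1.059 ≈ 1.28086.
Nominal growth factor: 1.04100. Real growth factor = 1.04100 / 1.28086 ≈ 0.81274.
Annualized: 0.81274^(1/6) − 1 ≈ -0.03397.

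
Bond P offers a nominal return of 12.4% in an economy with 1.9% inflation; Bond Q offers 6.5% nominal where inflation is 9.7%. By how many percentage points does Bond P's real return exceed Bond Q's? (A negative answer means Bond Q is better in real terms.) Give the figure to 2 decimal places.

Bond P real return: 1.124/1.019 − 1 = 10.304%.
Bond Q real return: 1.065/1.097 − 1 = -2.917%.
Difference: 10.304 − (-2.917) = 13.221 pp.

13.22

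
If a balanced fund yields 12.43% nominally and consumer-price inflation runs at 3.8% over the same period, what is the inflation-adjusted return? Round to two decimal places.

8.31%

Real return via the Fisher equation: (1 + 12.43%)/(1 + 3.8%) − 1 = 1.1243/1.038 − 1 ≈ 0.08314.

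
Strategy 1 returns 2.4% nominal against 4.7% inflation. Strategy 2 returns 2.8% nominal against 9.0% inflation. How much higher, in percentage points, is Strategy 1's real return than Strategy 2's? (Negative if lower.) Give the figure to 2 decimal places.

Strategy 1 real return: 1.024/1.047 − 1 = -2.197%.
Strategy 2 real return: 1.028/1.090 − 1 = -5.688%.
Difference: -2.197 − (-5.688) = 3.491 pp.

3.49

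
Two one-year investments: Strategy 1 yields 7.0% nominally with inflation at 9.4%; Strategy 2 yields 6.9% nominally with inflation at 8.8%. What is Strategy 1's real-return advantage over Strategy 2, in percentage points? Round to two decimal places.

Strategy 1 real return: 1.070/1.094 − 1 = -2.194%.
Strategy 2 real return: 1.069/1.088 − 1 = -1.746%.
Difference: -2.194 − (-1.746) = -0.448 pp.

-0.45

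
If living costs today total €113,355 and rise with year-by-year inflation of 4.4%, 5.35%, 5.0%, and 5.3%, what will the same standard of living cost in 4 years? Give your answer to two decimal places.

€137,845.75

Cumulative price-level factor: 1.044 × 1.0535 × 1.050 × 1.053 = 1.2160535751.
Multiplying €113,355 by the price-level factor gives the future nominal sum.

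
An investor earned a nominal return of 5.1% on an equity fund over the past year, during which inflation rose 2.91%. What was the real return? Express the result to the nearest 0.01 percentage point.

2.13%

Real return via the Fisher equation: (1 + 5.1%)/(1 + 2.91%) − 1 = 1.051/1.0291 − 1 ≈ 0.02128.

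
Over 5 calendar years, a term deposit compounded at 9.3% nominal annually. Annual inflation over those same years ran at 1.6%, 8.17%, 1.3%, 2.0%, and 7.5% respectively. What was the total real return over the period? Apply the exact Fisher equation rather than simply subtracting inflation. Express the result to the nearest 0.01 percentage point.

Cumulative inflation factor: 1.016 × 1.0817 × 1.013 × 1.020 × 1.075 ≈ 1.22073.
Nominal growth factor: 1.55991. Real growth factor = 1.55991 / 1.22073 ≈ 1.27786.
Total real return ≈ 27.7857%.

27.79%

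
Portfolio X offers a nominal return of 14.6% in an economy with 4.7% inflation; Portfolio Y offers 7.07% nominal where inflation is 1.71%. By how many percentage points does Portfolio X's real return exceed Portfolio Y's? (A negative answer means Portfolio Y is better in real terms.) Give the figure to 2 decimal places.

Portfolio X real return: 1.146/1.047 − 1 = 9.456%.
Portfolio Y real return: 1.0707/1.0171 − 1 = 5.270%.
Difference: 9.456 − 5.270 = 4.186 pp.

4.19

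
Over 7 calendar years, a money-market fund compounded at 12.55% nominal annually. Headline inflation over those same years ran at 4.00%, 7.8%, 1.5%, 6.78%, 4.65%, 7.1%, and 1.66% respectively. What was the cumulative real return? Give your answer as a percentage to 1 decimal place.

65.2%

Cumulative inflation factor: 1.0400 × 1.078 × 1.015 × 1.0678 × 1.0465 × 1.071 × 1.0166 ≈ 1.38448.
Nominal growth factor: 2.28780. Real growth factor = 2.28780 / 1.38448 ≈ 1.65246.
Total real return ≈ 65.2463%.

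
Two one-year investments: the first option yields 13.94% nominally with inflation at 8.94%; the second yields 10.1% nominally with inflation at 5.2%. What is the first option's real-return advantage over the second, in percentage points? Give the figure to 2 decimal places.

The first option real return: 1.1394/1.0894 − 1 = 4.590%.
The second real return: 1.101/1.052 − 1 = 4.658%.
Difference: 4.590 − 4.658 = -0.068 pp.

-0.07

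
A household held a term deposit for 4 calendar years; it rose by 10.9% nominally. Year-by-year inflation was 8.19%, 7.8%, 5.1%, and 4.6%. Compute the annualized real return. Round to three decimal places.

Cumulative inflation factor: 1.0819 × 1.078 × 1.051 × 1.046 ≈ 1.28215.
Nominal growth factor: 1.10900. Real growth factor = 1.10900 / 1.28215 ≈ 0.86495.
Annualized: 0.86495^(1/4) − 1 ≈ -0.03562.

-3.562%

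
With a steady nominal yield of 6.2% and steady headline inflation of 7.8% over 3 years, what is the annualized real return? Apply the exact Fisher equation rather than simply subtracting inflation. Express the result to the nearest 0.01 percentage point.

With constant rates the annual real return is the same each year: (1+6.2%)/(1+7.8%) − 1 = -0.01484.

-1.48%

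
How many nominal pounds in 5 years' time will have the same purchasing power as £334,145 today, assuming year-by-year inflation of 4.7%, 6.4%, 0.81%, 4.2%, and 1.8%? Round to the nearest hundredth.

Cumulative price-level factor: 1.047 × 1.064 × 1.0081 × 1.042 × 1.018 ≈ 1.1912623645.
The nominal amount required is £334,145 scaled up by that factor.

£398,054.36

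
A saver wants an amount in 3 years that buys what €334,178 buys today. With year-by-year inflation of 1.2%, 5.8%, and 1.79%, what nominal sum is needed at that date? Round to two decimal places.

Cumulative price-level factor: 1.012 × 1.058 × 1.0179 = 1.0898614584.
The nominal amount required is €334,178 scaled up by that factor.

€364,207.72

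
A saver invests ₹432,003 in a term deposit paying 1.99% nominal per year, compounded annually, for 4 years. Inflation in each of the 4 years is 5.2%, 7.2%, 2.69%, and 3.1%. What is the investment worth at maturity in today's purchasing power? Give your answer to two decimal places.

₹391,489.20

Nominal value at maturity: ₹432,003 × (1 + 1.99%)^4 ≈ ₹467,430.59.
Price-level factor over 4 years: 1.052 × 1.072 × 1.0269 × 1.031 ≈ 1.1939808033.
The maturity value deflated by that factor is the answer in today's purchasing power.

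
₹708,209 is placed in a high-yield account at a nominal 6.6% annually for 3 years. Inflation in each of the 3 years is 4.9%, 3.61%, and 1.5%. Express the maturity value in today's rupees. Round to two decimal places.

₹777,660.16

Nominal value at maturity: ₹708,209 × (1 + 6.6%)^3 ≈ ₹857,892.86.
Price-level factor over 3 years: 1.049 × 1.0361 × 1.015 = 1.1031719335.
Dividing the nominal maturity value by the price-level factor gives the value in today's money.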